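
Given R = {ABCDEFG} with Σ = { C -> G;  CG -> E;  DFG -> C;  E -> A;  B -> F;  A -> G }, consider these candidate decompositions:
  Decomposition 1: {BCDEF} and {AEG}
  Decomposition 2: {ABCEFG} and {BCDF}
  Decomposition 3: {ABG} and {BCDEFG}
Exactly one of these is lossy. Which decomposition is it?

Decomposition 1: common = {E}, closure = {AEG} → lossless.
Decomposition 2: common = {BCF}, closure = {ABCEFG} → lossless.
Decomposition 3: common = {BG}, closure = {BFG} → lossy.

Decomposition 3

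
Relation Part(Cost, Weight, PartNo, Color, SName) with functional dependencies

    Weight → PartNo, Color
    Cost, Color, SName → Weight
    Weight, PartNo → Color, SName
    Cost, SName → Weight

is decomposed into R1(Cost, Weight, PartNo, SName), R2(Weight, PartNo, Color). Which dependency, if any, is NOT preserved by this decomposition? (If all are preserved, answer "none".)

Weight → PartNo, Color lies within R2.
Cost, Color, SName → Weight: restricted closure across fragments reaches Weight.
Weight, PartNo → Color, SName: restricted closure across fragments reaches Color, SName.
Cost, SName → Weight lies within R1.
Every dependency is enforceable on the fragments, so the decomposition is dependency-preserving.

none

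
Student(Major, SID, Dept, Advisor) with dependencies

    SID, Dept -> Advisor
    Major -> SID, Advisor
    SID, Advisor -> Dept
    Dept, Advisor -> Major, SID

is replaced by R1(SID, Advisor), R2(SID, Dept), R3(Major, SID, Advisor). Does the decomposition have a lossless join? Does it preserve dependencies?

Lossless test (chase): Rows 1 and 3 agree on SID, Advisor; apply SID, Advisor→Dept and equate their Dept entries. Rows 1 and 3 agree on Dept, Advisor; apply Dept, Advisor→Major, SID and equate their Major, SID entries. No row becomes fully distinguished — the join is lossy.
Dependency preservation: the restricted closure of {SID, Dept} across the fragments never reaches {Advisor}, so SID, Dept → Advisor cannot be enforced without a join — not preserved.

lossy and not dependency-preserving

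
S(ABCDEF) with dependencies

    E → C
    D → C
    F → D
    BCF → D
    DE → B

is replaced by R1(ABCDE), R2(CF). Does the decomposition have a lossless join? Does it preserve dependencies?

lossy and not dependency-preserving

Lossless test: (C)⁺ = {C}, which is a superkey of neither fragment — lossy.
Dependency preservation: the restricted closure of {F} across the fragments never reaches {D}, so F → D cannot be enforced without a join — not preserved.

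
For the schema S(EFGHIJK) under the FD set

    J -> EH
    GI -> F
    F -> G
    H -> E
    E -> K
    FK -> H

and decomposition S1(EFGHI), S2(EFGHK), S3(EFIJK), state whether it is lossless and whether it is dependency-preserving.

Lossless test (chase): Rows 1 and 3 agree on F; apply F→G and equate their G entries. Rows 1 and 2 agree on E; apply E→K and equate their K entries. Rows 1 and 3 agree on FK; apply FK→H and equate their H entries. Row 3 is now all distinguished symbols — the join is lossless.
Dependency preservation: the restricted closure of {J} across the fragments never reaches {EH}, so J → EH cannot be enforced without a join — not preserved.

lossless but not dependency-preserving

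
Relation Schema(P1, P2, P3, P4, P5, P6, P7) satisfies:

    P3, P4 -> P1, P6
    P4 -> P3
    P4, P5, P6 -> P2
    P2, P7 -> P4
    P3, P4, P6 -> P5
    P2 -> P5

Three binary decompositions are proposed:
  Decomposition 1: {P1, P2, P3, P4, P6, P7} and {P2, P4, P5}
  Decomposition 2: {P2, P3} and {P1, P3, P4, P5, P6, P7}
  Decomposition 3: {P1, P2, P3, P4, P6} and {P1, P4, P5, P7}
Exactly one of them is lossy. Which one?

Decomposition 2

Decomposition 1: common = {P2, P4}, closure = {P1, P2, P3, P4, P5, P6} → lossless.
Decomposition 2: common = {P3}, closure = {P3} → lossy.
Decomposition 3: common = {P1, P4}, closure = {P1, P2, P3, P4, P5, P6} → lossless.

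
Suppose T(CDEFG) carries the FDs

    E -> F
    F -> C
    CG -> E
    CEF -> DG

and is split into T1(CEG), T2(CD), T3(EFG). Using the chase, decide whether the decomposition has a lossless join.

Chase test. Columns are CDEFG; row i has aⱼ where attribute j ∈ Ti, else bᵢⱼ.
Initial tableau (one row per fragment):
  row 1: a1 b12 a3 b14 a5
  row 2: a1 a2 b23 b24 b25
  row 3: b31 b32 a3 a4 a5
Rows 1 and 3 agree on E; apply E→F and equate their F entries.
Rows 1 and 3 agree on F; apply F→C and equate their C entries.
Rows 1 and 3 agree on CEF; apply CEF→DG and equate their DG entries.
No row becomes fully distinguished — the join is lossy.

No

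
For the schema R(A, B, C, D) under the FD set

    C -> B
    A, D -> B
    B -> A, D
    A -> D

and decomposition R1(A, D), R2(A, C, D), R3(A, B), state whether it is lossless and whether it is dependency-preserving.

Lossless test (chase): Rows 1 and 2 agree on A, D; apply A, D→B and equate their B entries. Rows 1 and 3 agree on A; apply A→D and equate their D entries. Rows 1 and 3 agree on A, D; apply A, D→B and equate their B entries. Row 2 is now all distinguished symbols — the join is lossless.
Dependency preservation: C → B; A, D → B; B → A, D are not contained in any single fragment, but the restricted closure of each left-hand side across the fragments still reaches the right-hand side; the remaining FDs each lie inside some fragment. All dependencies are preserved.

lossless and dependency-preserving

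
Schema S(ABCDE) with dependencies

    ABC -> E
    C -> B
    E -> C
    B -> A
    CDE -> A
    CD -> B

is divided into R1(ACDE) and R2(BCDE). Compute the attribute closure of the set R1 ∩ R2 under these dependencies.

ABCDE

R1 ∩ R2 = {CDE}.
C → B applies, adding B
B → A applies, adding A
Closure: {ABCDE}.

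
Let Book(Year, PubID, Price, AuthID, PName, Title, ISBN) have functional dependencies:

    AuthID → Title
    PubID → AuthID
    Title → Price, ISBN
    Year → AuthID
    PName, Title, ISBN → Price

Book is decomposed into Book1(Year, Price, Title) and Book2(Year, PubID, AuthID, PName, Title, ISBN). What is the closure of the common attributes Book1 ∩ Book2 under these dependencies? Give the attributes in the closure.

Book1 ∩ Book2 = {Year, Title}.
Title → Price, ISBN applies, adding Price, ISBN
Year → AuthID applies, adding AuthID
Closure: {Year, Price, AuthID, Title, ISBN}.

Year, Price, AuthID, Title, ISBN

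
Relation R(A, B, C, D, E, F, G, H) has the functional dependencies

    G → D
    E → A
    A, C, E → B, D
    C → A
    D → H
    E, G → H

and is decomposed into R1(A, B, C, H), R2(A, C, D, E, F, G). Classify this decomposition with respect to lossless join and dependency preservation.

lossy and not dependency-preserving

Lossless test: (A, C)⁺ = {A, C}, which is a superkey of neither fragment — lossy.
Dependency preservation: the restricted closure of {A, C, E} across the fragments never reaches {B, D}, so A, C, E → B, D cannot be enforced without a join — not preserved.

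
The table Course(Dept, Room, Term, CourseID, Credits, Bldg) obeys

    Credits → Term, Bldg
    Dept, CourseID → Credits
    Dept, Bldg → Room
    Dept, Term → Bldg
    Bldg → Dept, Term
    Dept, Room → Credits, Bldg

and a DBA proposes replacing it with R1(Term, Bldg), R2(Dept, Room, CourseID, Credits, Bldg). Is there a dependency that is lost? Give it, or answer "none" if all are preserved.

Check Dept, Term → Bldg: no single fragment contains all of {Dept, Term, Bldg}, and the restricted closure of {Dept, Term} across the fragments never reaches {Bldg}.
Credits → Term, Bldg is preserved.
Dept, CourseID → Credits is preserved.
Dept, Bldg → Room is preserved.
Bldg → Dept, Term is preserved.
Dept, Room → Credits, Bldg is preserved.

Dept, Term → Bldg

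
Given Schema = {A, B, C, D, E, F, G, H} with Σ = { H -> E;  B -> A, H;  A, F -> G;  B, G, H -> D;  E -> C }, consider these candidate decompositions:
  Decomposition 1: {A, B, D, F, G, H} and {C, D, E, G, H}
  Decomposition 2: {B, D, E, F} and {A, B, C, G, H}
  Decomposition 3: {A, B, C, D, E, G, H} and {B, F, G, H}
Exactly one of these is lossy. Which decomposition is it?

Decomposition 1: common = {D, G, H}, closure = {C, D, E, G, H} → lossless.
Decomposition 2: common = {B}, closure = {A, B, C, E, H} → lossy.
Decomposition 3: common = {B, G, H}, closure = {A, B, C, D, E, G, H} → lossless.

Decomposition 2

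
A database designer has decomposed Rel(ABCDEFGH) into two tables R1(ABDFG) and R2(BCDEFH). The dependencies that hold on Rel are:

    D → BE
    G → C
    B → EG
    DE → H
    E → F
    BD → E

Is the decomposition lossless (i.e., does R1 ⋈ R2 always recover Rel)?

Yes

Common attributes: R1 ∩ R2 = {BDF}.
Closure of {BDF}: D → BE applies, adding E; B → EG applies, adding G; DE → H applies, adding H; G → C applies, adding C. So (BDF)⁺ = {BCDEFGH}.
This closure contains every attribute of R2, so R1 ∩ R2 → R2. The join is lossless.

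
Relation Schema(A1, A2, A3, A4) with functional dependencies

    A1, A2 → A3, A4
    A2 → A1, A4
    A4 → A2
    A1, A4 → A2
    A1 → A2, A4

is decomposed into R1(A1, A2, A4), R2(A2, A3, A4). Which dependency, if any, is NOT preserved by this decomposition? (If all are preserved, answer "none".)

A1, A2 → A3, A4: restricted closure across fragments reaches A3, A4.
A2 → A1, A4 lies within R1.
A4 → A2 lies within R1.
A1, A4 → A2 lies within R1.
A1 → A2, A4 lies within R1.
Every dependency is enforceable on the fragments, so the decomposition is dependency-preserving.

none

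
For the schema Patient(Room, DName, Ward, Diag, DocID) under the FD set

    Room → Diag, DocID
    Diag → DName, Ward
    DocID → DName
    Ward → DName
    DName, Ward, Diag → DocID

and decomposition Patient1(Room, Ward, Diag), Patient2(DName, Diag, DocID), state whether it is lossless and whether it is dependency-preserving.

lossless but not dependency-preserving

Lossless test: (Diag)⁺ = {DName, Ward, Diag, DocID}, which contains all of one fragment — lossless.
Dependency preservation: the restricted closure of {Ward} across the fragments never reaches {DName}, so Ward → DName cannot be enforced without a join — not preserved.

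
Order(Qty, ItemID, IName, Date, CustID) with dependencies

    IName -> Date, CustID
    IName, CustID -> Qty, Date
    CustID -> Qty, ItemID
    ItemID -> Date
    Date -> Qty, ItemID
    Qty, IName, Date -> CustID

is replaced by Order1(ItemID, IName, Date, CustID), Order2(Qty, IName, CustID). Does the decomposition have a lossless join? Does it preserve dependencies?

lossless but not dependency-preserving

Lossless test: (IName, CustID)⁺ = {Qty, ItemID, IName, Date, CustID}, which contains all of one fragment — lossless.
Dependency preservation: the restricted closure of {Date} across the fragments never reaches {Qty, ItemID}, so Date → Qty, ItemID cannot be enforced without a join — not preserved.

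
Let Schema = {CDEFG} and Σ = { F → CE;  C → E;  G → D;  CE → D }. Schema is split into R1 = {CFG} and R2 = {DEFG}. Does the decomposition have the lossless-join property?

Yes

Common attributes: R1 ∩ R2 = {FG}.
Closure of {FG}: F → CE applies, adding CE; G → D applies, adding D. So (FG)⁺ = {CDEFG}.
This closure contains every attribute of R1, so R1 ∩ R2 → R1. The join is lossless.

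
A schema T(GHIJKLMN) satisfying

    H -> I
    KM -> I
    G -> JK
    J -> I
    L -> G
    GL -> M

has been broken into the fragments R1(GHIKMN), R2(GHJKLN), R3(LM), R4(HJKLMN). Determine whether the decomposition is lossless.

Yes

Chase test. Columns are GHIJKLMN; row i has aⱼ where attribute j ∈ Ri, else bᵢⱼ.
Initial tableau (one row per fragment):
  row 1: a1 a2 a3 b14 a5 b16 a7 a8
  row 2: a1 a2 b23 a4 a5 a6 b27 a8
  row 3: b31 b32 b33 b34 b35 a6 a7 b38
  row 4: b41 a2 b43 a4 a5 a6 a7 a8
Rows 1 and 2 agree on H; apply H→I and equate their I entries.
Rows 1 and 4 agree on H; apply H→I and equate their I entries.
Rows 1 and 2 agree on G; apply G→JK and equate their JK entries.
Rows 2 and 3 agree on L; apply L→G and equate their G entries.
Rows 2 and 4 agree on L; apply L→G and equate their G entries.
Rows 2 and 3 agree on GL; apply GL→M and equate their M entries.
Rows 1 and 3 agree on G; apply G→JK and equate their JK entries.
Rows 1 and 3 agree on J; apply J→I and equate their I entries.
Row 2 is now all distinguished symbols — the join is lossless.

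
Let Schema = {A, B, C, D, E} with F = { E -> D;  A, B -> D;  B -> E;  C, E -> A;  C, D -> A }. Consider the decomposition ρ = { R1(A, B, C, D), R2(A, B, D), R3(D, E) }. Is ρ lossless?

No

Chase test. Columns are A, B, C, D, E; row i has aⱼ where attribute j ∈ Ri, else bᵢⱼ.
Initial tableau (one row per fragment):
  row 1: a1 a2 a3 a4 b15
  row 2: a1 a2 b23 a4 b25
  row 3: b31 b32 b33 a4 a5
Rows 1 and 2 agree on B; apply B→E and equate their E entries.
No row becomes fully distinguished — the join is lossy.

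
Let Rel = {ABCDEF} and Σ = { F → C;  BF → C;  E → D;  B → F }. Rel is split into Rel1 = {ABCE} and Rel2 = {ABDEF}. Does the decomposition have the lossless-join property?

Common attributes: Rel1 ∩ Rel2 = {ABE}.
Closure of {ABE}: E → D applies, adding D; B → F applies, adding F; F → C applies, adding C. So (ABE)⁺ = {ABCDEF}.
This closure contains every attribute of Rel1, so Rel1 ∩ Rel2 → Rel1. The join is lossless.

Yes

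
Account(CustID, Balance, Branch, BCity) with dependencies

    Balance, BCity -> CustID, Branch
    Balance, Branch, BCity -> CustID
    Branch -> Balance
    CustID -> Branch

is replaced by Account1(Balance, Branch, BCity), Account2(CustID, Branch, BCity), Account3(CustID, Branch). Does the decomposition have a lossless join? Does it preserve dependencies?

Lossless test (chase): Rows 1 and 2 agree on Branch; apply Branch→Balance and equate their Balance entries. Rows 1 and 3 agree on Branch; apply Branch→Balance and equate their Balance entries. Rows 1 and 2 agree on Balance, BCity; apply Balance, BCity→CustID, Branch and equate their CustID, Branch entries. Row 1 is now all distinguished symbols — the join is lossless.
Dependency preservation: Balance, BCity → CustID, Branch; Balance, Branch, BCity → CustID are not contained in any single fragment, but the restricted closure of each left-hand side across the fragments still reaches the right-hand side; the remaining FDs each lie inside some fragment. All dependencies are preserved.

lossless and dependency-preserving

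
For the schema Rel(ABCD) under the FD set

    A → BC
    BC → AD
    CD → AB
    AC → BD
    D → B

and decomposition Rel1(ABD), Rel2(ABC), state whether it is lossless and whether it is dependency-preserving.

lossless and dependency-preserving

Lossless test: (AB)⁺ = {ABCD}, which contains all of one fragment — lossless.
Dependency preservation: BC → AD; CD → AB; AC → BD are not contained in any single fragment, but the restricted closure of each left-hand side across the fragments still reaches the right-hand side; the remaining FDs each lie inside some fragment. All dependencies are preserved.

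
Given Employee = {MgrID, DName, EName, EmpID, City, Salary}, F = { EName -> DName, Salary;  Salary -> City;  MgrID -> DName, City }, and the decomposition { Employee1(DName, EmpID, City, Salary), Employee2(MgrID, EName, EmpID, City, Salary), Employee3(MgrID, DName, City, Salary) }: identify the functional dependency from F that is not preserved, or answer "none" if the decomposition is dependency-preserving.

EName -> DName, Salary

Check EName → DName, Salary: no single fragment contains all of {DName, EName, Salary}, and the restricted closure of {EName} across the fragments never reaches {DName, Salary}.
Salary → City is preserved.
MgrID → DName, City is preserved.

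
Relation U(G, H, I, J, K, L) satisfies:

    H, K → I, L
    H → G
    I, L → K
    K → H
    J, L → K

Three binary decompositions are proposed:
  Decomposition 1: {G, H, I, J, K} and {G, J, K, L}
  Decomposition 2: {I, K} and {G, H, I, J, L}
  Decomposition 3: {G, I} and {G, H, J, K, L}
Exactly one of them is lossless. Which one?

Decomposition 1: common = {G, J, K}, closure = {G, H, I, J, K, L} → lossless.
Decomposition 2: common = {I}, closure = {I} → lossy.
Decomposition 3: common = {G}, closure = {G} → lossy.

Decomposition 1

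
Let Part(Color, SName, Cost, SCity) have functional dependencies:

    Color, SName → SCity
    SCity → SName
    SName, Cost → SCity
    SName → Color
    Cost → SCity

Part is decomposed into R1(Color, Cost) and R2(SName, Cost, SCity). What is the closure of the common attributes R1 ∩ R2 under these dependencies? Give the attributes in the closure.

Color, SName, Cost, SCity

R1 ∩ R2 = {Cost}.
Cost → SCity applies, adding SCity
SCity → SName applies, adding SName
SName → Color applies, adding Color
Closure: {Color, SName, Cost, SCity}.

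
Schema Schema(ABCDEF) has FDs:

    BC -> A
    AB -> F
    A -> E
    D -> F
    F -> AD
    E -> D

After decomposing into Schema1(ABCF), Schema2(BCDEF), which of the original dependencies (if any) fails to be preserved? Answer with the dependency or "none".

BC → A lies within Schema1.
AB → F lies within Schema1.
A → E: restricted closure across fragments reaches E.
D → F lies within Schema2.
F → AD: restricted closure across fragments reaches AD.
E → D lies within Schema2.
Every dependency is enforceable on the fragments, so the decomposition is dependency-preserving.

none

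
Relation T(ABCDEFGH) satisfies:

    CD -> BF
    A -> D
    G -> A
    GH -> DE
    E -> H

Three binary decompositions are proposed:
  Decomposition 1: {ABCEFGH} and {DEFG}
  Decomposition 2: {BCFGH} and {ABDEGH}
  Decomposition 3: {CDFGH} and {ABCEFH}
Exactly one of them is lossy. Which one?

Decomposition 1: common = {EFG}, closure = {ADEFGH} → lossless.
Decomposition 2: common = {BGH}, closure = {ABDEGH} → lossless.
Decomposition 3: common = {CFH}, closure = {CFH} → lossy.

Decomposition 3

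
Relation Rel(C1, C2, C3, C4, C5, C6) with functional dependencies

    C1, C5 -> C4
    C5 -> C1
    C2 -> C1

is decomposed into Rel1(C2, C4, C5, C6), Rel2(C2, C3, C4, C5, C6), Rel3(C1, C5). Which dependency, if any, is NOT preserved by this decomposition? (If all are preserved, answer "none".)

C2 -> C1

Check C2 → C1: no single fragment contains all of {C1, C2}, and the restricted closure of {C2} across the fragments never reaches {C1}.
C1, C5 → C4 is preserved.
C5 → C1 is preserved.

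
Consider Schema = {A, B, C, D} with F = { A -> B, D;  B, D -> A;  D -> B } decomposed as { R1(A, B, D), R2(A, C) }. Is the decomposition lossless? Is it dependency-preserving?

Lossless test: (A)⁺ = {A, B, D}, which contains all of one fragment — lossless.
Dependency preservation: every FD's attributes lie within a single fragment, so each can be enforced locally — preserved.

lossless and dependency-preserving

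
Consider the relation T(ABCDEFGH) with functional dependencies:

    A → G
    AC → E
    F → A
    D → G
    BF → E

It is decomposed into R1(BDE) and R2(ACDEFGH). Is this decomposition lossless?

No

Common attributes: R1 ∩ R2 = {DE}.
Closure of {DE}: D → G applies, adding G. So (DE)⁺ = {DEG}.
The closure contains neither all of R1 = {BDE} nor all of R2 = {ACDEFGH}, so the common attributes are not a superkey of either fragment. The join is lossy.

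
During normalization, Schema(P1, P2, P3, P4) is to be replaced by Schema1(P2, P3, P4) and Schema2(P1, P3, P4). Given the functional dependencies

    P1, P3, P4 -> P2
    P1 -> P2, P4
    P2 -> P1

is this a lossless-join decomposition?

No

Common attributes: Schema1 ∩ Schema2 = {P3, P4}.
No dependency enlarges {P3, P4}, so (P3, P4)⁺ = {P3, P4}.
The closure contains neither all of Schema1 = {P2, P3, P4} nor all of Schema2 = {P1, P3, P4}, so the common attributes are not a superkey of either fragment. The join is lossy.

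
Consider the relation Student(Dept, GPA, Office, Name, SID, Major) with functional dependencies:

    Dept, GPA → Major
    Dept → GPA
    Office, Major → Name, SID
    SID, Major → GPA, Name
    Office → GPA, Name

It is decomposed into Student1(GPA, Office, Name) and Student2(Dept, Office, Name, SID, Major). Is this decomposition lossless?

Common attributes: Student1 ∩ Student2 = {Office, Name}.
Closure of {Office, Name}: Office → GPA, Name applies, adding GPA. So (Office, Name)⁺ = {GPA, Office, Name}.
This closure contains every attribute of Student1, so Student1 ∩ Student2 → Student1. The join is lossless.

Yes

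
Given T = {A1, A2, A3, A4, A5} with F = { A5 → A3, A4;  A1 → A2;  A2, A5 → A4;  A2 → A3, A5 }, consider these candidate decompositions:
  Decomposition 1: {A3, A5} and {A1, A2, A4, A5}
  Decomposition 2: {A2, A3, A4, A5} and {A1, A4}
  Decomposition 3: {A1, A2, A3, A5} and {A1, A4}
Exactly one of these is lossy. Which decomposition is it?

Decomposition 2

Decomposition 1: common = {A5}, closure = {A3, A4, A5} → lossless.
Decomposition 2: common = {A4}, closure = {A4} → lossy.
Decomposition 3: common = {A1}, closure = {A1, A2, A3, A4, A5} → lossless.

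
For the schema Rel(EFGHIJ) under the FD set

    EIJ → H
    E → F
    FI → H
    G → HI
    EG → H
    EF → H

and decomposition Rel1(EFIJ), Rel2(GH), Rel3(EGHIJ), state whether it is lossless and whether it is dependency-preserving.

Lossless test (chase): Rows 1 and 3 agree on EIJ; apply EIJ→H and equate their H entries. Rows 1 and 3 agree on E; apply E→F and equate their F entries. Rows 2 and 3 agree on G; apply G→HI and equate their HI entries. Row 3 is now all distinguished symbols — the join is lossless.
Dependency preservation: the restricted closure of {FI} across the fragments never reaches {H}, so FI → H cannot be enforced without a join — not preserved.

lossless but not dependency-preserving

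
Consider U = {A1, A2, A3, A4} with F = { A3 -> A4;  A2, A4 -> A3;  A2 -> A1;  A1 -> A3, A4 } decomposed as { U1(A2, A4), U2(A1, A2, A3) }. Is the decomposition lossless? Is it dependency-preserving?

lossless but not dependency-preserving

Lossless test: (A2)⁺ = {A1, A2, A3, A4}, which contains all of one fragment — lossless.
Dependency preservation: the restricted closure of {A3} across the fragments never reaches {A4}, so A3 → A4 cannot be enforced without a join — not preserved.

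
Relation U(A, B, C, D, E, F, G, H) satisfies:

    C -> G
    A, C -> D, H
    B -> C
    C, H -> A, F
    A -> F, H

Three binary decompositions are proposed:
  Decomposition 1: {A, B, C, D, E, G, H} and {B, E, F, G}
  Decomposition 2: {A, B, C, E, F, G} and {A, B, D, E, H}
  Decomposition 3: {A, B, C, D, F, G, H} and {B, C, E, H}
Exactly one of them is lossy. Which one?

Decomposition 1

Decomposition 1: common = {B, E, G}, closure = {B, C, E, G} → lossy.
Decomposition 2: common = {A, B, E}, closure = {A, B, C, D, E, F, G, H} → lossless.
Decomposition 3: common = {B, C, H}, closure = {A, B, C, D, F, G, H} → lossless.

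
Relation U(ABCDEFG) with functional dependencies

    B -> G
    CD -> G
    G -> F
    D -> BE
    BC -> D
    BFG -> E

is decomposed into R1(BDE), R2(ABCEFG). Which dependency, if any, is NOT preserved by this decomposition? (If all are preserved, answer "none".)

Check BC → D: no single fragment contains all of {BCD}, and the restricted closure of {BC} across the fragments never reaches {D}.
B → G is preserved.
CD → G is preserved.
G → F is preserved.
D → BE is preserved.
BFG → E is preserved.

BC -> D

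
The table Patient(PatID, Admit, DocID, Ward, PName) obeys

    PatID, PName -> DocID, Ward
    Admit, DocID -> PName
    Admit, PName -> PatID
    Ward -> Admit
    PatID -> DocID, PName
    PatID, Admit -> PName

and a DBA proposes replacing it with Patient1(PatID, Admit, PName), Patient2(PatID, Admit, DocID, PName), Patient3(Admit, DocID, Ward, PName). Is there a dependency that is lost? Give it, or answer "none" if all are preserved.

PatID, PName → DocID, Ward: restricted closure across fragments reaches DocID, Ward.
Admit, DocID → PName lies within Patient2.
Admit, PName → PatID lies within Patient1.
Ward → Admit lies within Patient3.
PatID → DocID, PName lies within Patient2.
PatID, Admit → PName lies within Patient1.
Every dependency is enforceable on the fragments, so the decomposition is dependency-preserving.

none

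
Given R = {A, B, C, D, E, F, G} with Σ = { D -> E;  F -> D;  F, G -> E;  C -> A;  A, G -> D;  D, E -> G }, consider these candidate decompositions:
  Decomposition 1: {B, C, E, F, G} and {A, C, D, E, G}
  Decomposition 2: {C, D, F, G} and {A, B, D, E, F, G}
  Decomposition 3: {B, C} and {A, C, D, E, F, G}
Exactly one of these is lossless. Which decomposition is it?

Decomposition 1: common = {C, E, G}, closure = {A, C, D, E, G} → lossless.
Decomposition 2: common = {D, F, G}, closure = {D, E, F, G} → lossy.
Decomposition 3: common = {C}, closure = {A, C} → lossy.

Decomposition 1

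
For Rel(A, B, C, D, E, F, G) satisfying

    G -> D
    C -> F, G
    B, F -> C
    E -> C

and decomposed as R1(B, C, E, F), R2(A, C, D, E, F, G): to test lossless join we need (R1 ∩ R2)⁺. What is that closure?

R1 ∩ R2 = {C, E, F}.
C → F, G applies, adding G
G → D applies, adding D
Closure: {C, D, E, F, G}.

C, D, E, F, G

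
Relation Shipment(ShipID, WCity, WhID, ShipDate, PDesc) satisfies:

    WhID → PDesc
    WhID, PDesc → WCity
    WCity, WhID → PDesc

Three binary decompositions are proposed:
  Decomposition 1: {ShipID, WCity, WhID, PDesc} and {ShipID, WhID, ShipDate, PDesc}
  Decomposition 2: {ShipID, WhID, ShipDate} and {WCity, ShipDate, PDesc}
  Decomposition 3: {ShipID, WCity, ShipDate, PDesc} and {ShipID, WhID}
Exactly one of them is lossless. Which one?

Decomposition 1

Decomposition 1: common = {ShipID, WhID, PDesc}, closure = {ShipID, WCity, WhID, PDesc} → lossless.
Decomposition 2: common = {ShipDate}, closure = {ShipDate} → lossy.
Decomposition 3: common = {ShipID}, closure = {ShipID} → lossy.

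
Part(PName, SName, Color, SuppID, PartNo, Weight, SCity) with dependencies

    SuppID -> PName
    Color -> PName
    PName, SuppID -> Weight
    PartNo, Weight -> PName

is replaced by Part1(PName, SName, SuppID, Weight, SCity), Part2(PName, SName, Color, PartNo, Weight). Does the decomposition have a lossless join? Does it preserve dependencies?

lossy but dependency-preserving

Lossless test: (PName, SName, Weight)⁺ = {PName, SName, Weight}, which is a superkey of neither fragment — lossy.
Dependency preservation: every FD's attributes lie within a single fragment, so each can be enforced locally — preserved.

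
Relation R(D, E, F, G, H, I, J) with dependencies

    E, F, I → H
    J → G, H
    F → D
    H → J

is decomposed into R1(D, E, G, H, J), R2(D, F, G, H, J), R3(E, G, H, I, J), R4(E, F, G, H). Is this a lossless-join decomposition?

Chase test. Columns are D, E, F, G, H, I, J; row i has aⱼ where attribute j ∈ Ri, else bᵢⱼ.
Initial tableau (one row per fragment):
  row 1: a1 a2 b13 a4 a5 b16 a7
  row 2: a1 b22 a3 a4 a5 b26 a7
  row 3: b31 a2 b33 a4 a5 a6 a7
  row 4: b41 a2 a3 a4 a5 b46 b47
Rows 2 and 4 agree on F; apply F→D and equate their D entries.
Rows 1 and 4 agree on H; apply H→J and equate their J entries.
No row becomes fully distinguished — the join is lossy.

No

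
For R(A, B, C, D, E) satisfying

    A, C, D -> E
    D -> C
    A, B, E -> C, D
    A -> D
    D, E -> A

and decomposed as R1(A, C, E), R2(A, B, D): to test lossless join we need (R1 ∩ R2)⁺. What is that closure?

A, C, D, E

R1 ∩ R2 = {A}.
A → D applies, adding D
D → C applies, adding C
A, C, D → E applies, adding E
Closure: {A, C, D, E}.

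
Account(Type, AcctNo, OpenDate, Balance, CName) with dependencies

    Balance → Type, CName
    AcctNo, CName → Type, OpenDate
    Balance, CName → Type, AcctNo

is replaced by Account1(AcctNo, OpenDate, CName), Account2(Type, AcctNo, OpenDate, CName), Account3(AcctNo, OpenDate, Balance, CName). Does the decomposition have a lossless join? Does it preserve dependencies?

Lossless test (chase): Rows 1 and 2 agree on AcctNo, CName; apply AcctNo, CName→Type, OpenDate and equate their Type, OpenDate entries. Rows 1 and 3 agree on AcctNo, CName; apply AcctNo, CName→Type, OpenDate and equate their Type, OpenDate entries. Row 3 is now all distinguished symbols — the join is lossless.
Dependency preservation: Balance → Type, CName; Balance, CName → Type, AcctNo are not contained in any single fragment, but the restricted closure of each left-hand side across the fragments still reaches the right-hand side; the remaining FDs each lie inside some fragment. All dependencies are preserved.

lossless and dependency-preserving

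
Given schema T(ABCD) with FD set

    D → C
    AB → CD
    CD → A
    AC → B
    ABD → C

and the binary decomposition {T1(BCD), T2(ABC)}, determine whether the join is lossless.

No

Common attributes: T1 ∩ T2 = {BC}.
No dependency enlarges {BC}, so (BC)⁺ = {BC}.
The closure contains neither all of T1 = {BCD} nor all of T2 = {ABC}, so the common attributes are not a superkey of either fragment. The join is lossy.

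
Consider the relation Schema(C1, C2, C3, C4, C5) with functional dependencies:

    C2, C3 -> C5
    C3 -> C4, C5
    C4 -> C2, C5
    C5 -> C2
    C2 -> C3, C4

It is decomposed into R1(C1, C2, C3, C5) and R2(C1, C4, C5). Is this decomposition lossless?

Yes

Common attributes: R1 ∩ R2 = {C1, C5}.
Closure of {C1, C5}: C5 → C2 applies, adding C2; C2 → C3, C4 applies, adding C3, C4. So (C1, C5)⁺ = {C1, C2, C3, C4, C5}.
This closure contains every attribute of R1, so R1 ∩ R2 → R1. The join is lossless.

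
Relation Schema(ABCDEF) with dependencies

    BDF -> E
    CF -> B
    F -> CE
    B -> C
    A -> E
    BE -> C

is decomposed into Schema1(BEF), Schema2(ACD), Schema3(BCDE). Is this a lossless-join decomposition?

Chase test. Columns are ABCDEF; row i has aⱼ where attribute j ∈ Schemai, else bᵢⱼ.
Initial tableau (one row per fragment):
  row 1: b11 a2 b13 b14 a5 a6
  row 2: a1 b22 a3 a4 b25 b26
  row 3: b31 a2 a3 a4 a5 b36
Rows 1 and 3 agree on B; apply B→C and equate their C entries.
No row becomes fully distinguished — the join is lossy.

No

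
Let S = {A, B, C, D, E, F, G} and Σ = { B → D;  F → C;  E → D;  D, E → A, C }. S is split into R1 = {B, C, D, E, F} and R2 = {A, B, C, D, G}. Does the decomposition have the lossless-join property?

Common attributes: R1 ∩ R2 = {B, C, D}.
No dependency enlarges {B, C, D}, so (B, C, D)⁺ = {B, C, D}.
The closure contains neither all of R1 = {B, C, D, E, F} nor all of R2 = {A, B, C, D, G}, so the common attributes are not a superkey of either fragment. The join is lossy.

No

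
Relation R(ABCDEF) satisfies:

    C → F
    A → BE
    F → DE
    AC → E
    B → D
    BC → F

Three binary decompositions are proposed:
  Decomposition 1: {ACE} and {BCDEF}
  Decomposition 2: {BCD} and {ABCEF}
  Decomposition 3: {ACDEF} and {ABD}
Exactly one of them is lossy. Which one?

Decomposition 1: common = {CE}, closure = {CDEF} → lossy.
Decomposition 2: common = {BC}, closure = {BCDEF} → lossless.
Decomposition 3: common = {AD}, closure = {ABDE} → lossless.

Decomposition 1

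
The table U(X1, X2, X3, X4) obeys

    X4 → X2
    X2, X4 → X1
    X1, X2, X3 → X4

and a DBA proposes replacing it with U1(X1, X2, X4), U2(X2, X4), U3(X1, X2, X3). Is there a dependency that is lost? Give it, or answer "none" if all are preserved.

X1, X2, X3 → X4

Check X1, X2, X3 → X4: no single fragment contains all of {X1, X2, X3, X4}, and the restricted closure of {X1, X2, X3} across the fragments never reaches {X4}.
X4 → X2 is preserved.
X2, X4 → X1 is preserved.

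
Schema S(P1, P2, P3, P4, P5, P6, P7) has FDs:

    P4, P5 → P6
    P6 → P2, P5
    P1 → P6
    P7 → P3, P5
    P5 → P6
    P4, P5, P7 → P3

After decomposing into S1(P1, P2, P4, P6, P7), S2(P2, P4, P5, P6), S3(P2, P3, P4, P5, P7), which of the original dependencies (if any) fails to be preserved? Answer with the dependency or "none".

none

P4, P5 → P6 lies within S2.
P6 → P2, P5 lies within S2.
P1 → P6 lies within S1.
P7 → P3, P5 lies within S3.
P5 → P6 lies within S2.
P4, P5, P7 → P3 lies within S3.
Every dependency is enforceable on the fragments, so the decomposition is dependency-preserving.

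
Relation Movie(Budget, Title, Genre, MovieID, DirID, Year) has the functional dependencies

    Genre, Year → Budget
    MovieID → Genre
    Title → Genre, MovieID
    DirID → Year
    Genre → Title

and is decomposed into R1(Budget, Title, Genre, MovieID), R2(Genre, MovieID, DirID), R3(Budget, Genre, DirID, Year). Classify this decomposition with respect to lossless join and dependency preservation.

lossless and dependency-preserving

Lossless test (chase): Rows 2 and 3 agree on DirID; apply DirID→Year and equate their Year entries. Rows 1 and 2 agree on Genre; apply Genre→Title and equate their Title entries. Rows 1 and 3 agree on Genre; apply Genre→Title and equate their Title entries. Rows 2 and 3 agree on Genre, Year; apply Genre, Year→Budget and equate their Budget entries. Rows 1 and 3 agree on Title; apply Title→Genre, MovieID and equate their Genre, MovieID entries. Row 2 is now all distinguished symbols — the join is lossless.
Dependency preservation: every FD's attributes lie within a single fragment, so each can be enforced locally — preserved.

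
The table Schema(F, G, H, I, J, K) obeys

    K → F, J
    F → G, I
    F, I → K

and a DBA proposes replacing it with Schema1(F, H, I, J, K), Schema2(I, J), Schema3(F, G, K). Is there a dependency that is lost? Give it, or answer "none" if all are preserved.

K → F, J lies within Schema1.
F → G, I: restricted closure across fragments reaches G, I.
F, I → K lies within Schema1.
Every dependency is enforceable on the fragments, so the decomposition is dependency-preserving.

none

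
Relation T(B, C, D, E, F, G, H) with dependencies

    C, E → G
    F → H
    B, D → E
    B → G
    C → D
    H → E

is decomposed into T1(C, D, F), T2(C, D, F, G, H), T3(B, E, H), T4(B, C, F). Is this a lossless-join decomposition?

Yes

Chase test. Columns are B, C, D, E, F, G, H; row i has aⱼ where attribute j ∈ Ti, else bᵢⱼ.
Initial tableau (one row per fragment):
  row 1: b11 a2 a3 b14 a5 b16 b17
  row 2: b21 a2 a3 b24 a5 a6 a7
  row 3: a1 b32 b33 a4 b35 b36 a7
  row 4: a1 a2 b43 b44 a5 b46 b47
Rows 1 and 2 agree on F; apply F→H and equate their H entries.
Rows 1 and 4 agree on F; apply F→H and equate their H entries.
Rows 3 and 4 agree on B; apply B→G and equate their G entries.
Rows 1 and 4 agree on C; apply C→D and equate their D entries.
Rows 1 and 2 agree on H; apply H→E and equate their E entries.
Rows 1 and 3 agree on H; apply H→E and equate their E entries.
Rows 1 and 4 agree on H; apply H→E and equate their E entries.
Rows 1 and 2 agree on C, E; apply C, E→G and equate their G entries.
Rows 1 and 4 agree on C, E; apply C, E→G and equate their G entries.
Row 4 is now all distinguished symbols — the join is lossless.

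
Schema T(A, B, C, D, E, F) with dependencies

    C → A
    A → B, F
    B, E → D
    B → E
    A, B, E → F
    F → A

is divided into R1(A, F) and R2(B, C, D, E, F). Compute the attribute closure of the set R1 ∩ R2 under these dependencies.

A, B, D, E, F

R1 ∩ R2 = {F}.
F → A applies, adding A
A → B, F applies, adding B
B → E applies, adding E
B, E → D applies, adding D
Closure: {A, B, D, E, F}.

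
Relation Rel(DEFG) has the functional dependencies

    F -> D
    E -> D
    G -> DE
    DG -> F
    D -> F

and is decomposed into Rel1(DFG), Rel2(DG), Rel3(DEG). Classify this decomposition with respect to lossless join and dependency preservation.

lossless and dependency-preserving

Lossless test (chase): Rows 1 and 2 agree on G; apply G→DE and equate their DE entries. Rows 1 and 3 agree on G; apply G→DE and equate their DE entries. Rows 1 and 2 agree on DG; apply DG→F and equate their F entries. Rows 1 and 3 agree on DG; apply DG→F and equate their F entries. Row 1 is now all distinguished symbols — the join is lossless.
Dependency preservation: every FD's attributes lie within a single fragment, so each can be enforced locally — preserved.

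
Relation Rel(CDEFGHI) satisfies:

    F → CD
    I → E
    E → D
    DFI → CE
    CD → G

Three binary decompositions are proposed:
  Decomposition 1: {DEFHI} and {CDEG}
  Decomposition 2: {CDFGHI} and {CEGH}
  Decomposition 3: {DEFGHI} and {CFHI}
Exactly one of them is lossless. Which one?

Decomposition 3

Decomposition 1: common = {DE}, closure = {DE} → lossy.
Decomposition 2: common = {CGH}, closure = {CGH} → lossy.
Decomposition 3: common = {FHI}, closure = {CDEFGHI} → lossless.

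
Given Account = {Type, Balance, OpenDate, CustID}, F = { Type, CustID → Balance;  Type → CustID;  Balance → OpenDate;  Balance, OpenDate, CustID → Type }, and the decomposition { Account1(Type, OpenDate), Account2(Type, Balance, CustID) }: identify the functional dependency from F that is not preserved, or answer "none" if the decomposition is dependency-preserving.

Balance → OpenDate

Check Balance → OpenDate: no single fragment contains all of {Balance, OpenDate}, and the restricted closure of {Balance} across the fragments never reaches {OpenDate}.
Type, CustID → Balance is preserved.
Type → CustID is preserved.
Balance, OpenDate, CustID → Type is preserved.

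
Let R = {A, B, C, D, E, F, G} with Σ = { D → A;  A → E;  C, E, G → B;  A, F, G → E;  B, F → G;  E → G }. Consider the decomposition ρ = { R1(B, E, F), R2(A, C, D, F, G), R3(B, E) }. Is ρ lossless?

No

Chase test. Columns are A, B, C, D, E, F, G; row i has aⱼ where attribute j ∈ Ri, else bᵢⱼ.
Initial tableau (one row per fragment):
  row 1: b11 a2 b13 b14 a5 a6 b17
  row 2: a1 b22 a3 a4 b25 a6 a7
  row 3: b31 a2 b33 b34 a5 b36 b37
Rows 1 and 3 agree on E; apply E→G and equate their G entries.
No row becomes fully distinguished — the join is lossy.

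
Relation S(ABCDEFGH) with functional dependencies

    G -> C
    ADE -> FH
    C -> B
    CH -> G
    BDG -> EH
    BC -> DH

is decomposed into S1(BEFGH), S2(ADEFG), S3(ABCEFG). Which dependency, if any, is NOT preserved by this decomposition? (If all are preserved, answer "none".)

ADE -> FH

Check ADE → FH: no single fragment contains all of {ADEFH}, and the restricted closure of {ADE} across the fragments never reaches {FH}.
G → C is preserved.
C → B is preserved.
CH → G is preserved.
BDG → EH is preserved.
BC → DH is preserved.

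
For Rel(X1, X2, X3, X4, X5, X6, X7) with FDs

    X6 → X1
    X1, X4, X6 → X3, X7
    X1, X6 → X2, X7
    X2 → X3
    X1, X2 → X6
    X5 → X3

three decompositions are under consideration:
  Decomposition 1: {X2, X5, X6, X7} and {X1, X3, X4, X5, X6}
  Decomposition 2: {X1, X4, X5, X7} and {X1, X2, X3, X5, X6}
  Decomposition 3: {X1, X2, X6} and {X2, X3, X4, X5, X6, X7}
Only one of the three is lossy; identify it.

Decomposition 1: common = {X5, X6}, closure = {X1, X2, X3, X5, X6, X7} → lossless.
Decomposition 2: common = {X1, X5}, closure = {X1, X3, X5} → lossy.
Decomposition 3: common = {X2, X6}, closure = {X1, X2, X3, X6, X7} → lossless.

Decomposition 2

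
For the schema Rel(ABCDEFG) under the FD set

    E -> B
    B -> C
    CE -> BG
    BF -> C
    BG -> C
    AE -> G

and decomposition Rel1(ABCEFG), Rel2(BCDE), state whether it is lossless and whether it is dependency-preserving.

Lossless test: (BCE)⁺ = {BCEG}, which is a superkey of neither fragment — lossy.
Dependency preservation: every FD's attributes lie within a single fragment, so each can be enforced locally — preserved.

lossy but dependency-preserving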